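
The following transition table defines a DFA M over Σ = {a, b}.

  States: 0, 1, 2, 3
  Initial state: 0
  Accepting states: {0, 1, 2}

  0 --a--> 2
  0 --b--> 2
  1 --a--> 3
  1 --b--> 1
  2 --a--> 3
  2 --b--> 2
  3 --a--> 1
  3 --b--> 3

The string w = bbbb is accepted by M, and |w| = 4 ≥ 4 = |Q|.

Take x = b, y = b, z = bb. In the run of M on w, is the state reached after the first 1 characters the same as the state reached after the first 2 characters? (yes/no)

yes

Run of M on the first 2 characters of w = b b:
  step 0: 0  (start)
  step 1: 2  (read b: 0→2)
  step 2: 2  (read b: 2→2)

After x (step 1): 2. After xy (step 2): 2.
They match, so y = b drives M around a cycle from 2 back to itself; pumping y any number of times keeps M in 2 before reading z, and xyⁱz ∈ L(M) for every i ≥ 0.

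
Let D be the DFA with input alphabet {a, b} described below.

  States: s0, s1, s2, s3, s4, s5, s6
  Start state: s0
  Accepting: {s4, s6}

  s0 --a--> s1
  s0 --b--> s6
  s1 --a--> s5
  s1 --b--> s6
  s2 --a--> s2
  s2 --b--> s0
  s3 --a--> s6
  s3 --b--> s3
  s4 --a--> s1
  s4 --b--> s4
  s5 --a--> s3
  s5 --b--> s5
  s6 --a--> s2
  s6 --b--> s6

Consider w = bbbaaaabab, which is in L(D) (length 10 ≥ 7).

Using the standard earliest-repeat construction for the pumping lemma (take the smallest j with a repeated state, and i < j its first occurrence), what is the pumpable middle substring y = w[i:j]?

Run of D on w = b b b a a a a b a b:
  step 0: s0  (start)
  step 1: s6  (read b: s0→s6)
  step 2: s6  (read b: s6→s6)   ← first repeat (s6 seen earlier)
  step 3: s6  (read b: s6→s6)
  step 4: s2  (read a: s6→s2)
  step 5: s2  (read a: s2→s2)
  step 6: s2  (read a: s2→s2)
  step 7: s2  (read a: s2→s2)
  step 8: s0  (read b: s2→s0)
  step 9: s1  (read a: s0→s1)
  step 10: s6  (read b: s1→s6)

So i = 1, j = 2, giving x = w[0:1] = b, y = w[1:2] = b, z = w[2:10] = baaaabab.
Check: |xy| = 2 ≤ 7 and |y| = 1 ≥ 1. Reading y takes D from s6 back to s6, so every xyⁱz is accepted.

b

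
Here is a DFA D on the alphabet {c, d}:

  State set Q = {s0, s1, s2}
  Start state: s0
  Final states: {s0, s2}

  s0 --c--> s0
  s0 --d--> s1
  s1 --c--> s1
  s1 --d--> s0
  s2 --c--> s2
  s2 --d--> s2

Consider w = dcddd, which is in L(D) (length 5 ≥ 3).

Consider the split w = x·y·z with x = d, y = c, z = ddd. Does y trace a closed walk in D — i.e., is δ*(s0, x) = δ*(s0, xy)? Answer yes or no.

yes

Run of D on the first 2 characters of w = d c:
  step 0: s0  (start)
  step 1: s1  (read d: s0→s1)
  step 2: s1  (read c: s1→s1)

After x (step 1): s1. After xy (step 2): s1.
They match, so y = c drives D around a cycle from s1 back to itself; pumping y any number of times keeps D in s1 before reading z, and xyⁱz ∈ L(D) for every i ≥ 0.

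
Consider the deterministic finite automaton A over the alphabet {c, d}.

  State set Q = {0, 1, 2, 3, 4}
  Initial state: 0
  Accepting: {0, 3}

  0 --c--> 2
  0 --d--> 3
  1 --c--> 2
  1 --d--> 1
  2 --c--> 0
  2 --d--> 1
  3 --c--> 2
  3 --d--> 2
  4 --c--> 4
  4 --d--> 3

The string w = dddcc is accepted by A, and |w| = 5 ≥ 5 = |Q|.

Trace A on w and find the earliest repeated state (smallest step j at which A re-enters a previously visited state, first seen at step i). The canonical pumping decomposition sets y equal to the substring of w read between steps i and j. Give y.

Run of A on w = d d d c c:
  step 0: 0  (start)
  step 1: 3  (read d: 0→3)
  step 2: 2  (read d: 3→2)
  step 3: 1  (read d: 2→1)
  step 4: 2  (read c: 1→2)   ← first repeat (2 seen earlier)
  step 5: 0  (read c: 2→0)

So i = 2, j = 4, giving x = w[0:2] = dd, y = w[2:4] = dc, z = w[4:5] = c.
Check: |xy| = 4 ≤ 5 and |y| = 2 ≥ 1. Reading y takes A from 2 back to 2, so every xyⁱz is accepted.

dc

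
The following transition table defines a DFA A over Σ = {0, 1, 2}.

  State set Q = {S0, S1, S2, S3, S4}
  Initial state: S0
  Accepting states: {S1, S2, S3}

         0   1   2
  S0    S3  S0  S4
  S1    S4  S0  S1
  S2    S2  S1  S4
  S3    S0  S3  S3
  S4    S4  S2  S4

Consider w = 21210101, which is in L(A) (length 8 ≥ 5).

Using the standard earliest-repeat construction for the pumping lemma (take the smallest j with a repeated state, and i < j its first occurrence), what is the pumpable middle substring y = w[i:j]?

Run of A on w = 2 1 2 1 0 1 0 1:
  step 0: S0  (start)
  step 1: S4  (read 2: S0→S4)
  step 2: S2  (read 1: S4→S2)
  step 3: S4  (read 2: S2→S4)   ← first repeat (S4 seen earlier)
  step 4: S2  (read 1: S4→S2)
  step 5: S2  (read 0: S2→S2)
  step 6: S1  (read 1: S2→S1)
  step 7: S4  (read 0: S1→S4)
  step 8: S2  (read 1: S4→S2)

So i = 1, j = 3, giving x = w[0:1] = 2, y = w[1:3] = 12, z = w[3:8] = 10101.
Check: |xy| = 3 ≤ 5 and |y| = 2 ≥ 1. Reading y takes A from S4 back to S4, so every xyⁱz is accepted.
With |Q| = 5, pigeonhole forces a state repeat no later than step 5; the substring read between the first and second visits to that state can be pumped.

12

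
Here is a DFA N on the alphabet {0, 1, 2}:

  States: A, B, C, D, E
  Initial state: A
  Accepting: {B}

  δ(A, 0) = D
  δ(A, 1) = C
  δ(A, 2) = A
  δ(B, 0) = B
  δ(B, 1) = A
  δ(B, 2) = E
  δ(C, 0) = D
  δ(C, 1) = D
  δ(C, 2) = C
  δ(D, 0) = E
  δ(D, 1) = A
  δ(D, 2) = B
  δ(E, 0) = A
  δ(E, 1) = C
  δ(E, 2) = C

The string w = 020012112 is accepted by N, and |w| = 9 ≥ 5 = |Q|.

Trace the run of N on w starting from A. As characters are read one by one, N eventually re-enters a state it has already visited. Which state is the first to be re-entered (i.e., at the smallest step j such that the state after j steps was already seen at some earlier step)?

B

Run of N on w = 0 2 0 0 1 2 1 1 2:
  step 0: A  (start)
  step 1: D  (read 0: A→D)
  step 2: B  (read 2: D→B)
  step 3: B  (read 0: B→B)   ← first repeat (B seen earlier)
  step 4: B  (read 0: B→B)
  step 5: A  (read 1: B→A)
  step 6: A  (read 2: A→A)
  step 7: C  (read 1: A→C)
  step 8: D  (read 1: C→D)
  step 9: B  (read 2: D→B)

The earliest repeat is at step j = 3: N is in B, which it already visited at step i = 2.
With |Q| = 5, pigeonhole forces a state repeat no later than step 5; the substring read between the first and second visits to that state can be pumped.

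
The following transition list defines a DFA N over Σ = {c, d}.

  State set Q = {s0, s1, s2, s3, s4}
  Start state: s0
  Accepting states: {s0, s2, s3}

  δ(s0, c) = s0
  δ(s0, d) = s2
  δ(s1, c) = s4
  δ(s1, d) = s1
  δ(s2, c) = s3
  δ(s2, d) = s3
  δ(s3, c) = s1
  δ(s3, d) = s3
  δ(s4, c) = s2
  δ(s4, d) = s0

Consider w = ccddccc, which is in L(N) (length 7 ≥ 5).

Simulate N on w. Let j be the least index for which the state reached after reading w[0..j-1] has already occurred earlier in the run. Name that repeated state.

Run of N on w = c c d d c c c:
  step 0: s0  (start)
  step 1: s0  (read c: s0→s0)   ← first repeat (s0 seen earlier)
  step 2: s0  (read c: s0→s0)
  step 3: s2  (read d: s0→s2)
  step 4: s3  (read d: s2→s3)
  step 5: s1  (read c: s3→s1)
  step 6: s4  (read c: s1→s4)
  step 7: s2  (read c: s4→s2)

The earliest repeat is at step j = 1: N is in s0, which it already visited at step i = 0.

s0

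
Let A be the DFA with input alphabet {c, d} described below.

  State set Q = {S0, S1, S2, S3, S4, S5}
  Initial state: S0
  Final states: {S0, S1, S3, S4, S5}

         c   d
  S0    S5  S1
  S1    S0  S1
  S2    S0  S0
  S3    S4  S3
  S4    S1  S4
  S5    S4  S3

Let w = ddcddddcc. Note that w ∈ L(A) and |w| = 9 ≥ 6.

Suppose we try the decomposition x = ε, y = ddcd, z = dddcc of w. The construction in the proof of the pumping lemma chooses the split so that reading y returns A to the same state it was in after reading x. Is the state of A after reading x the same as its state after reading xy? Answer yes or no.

Run of A on the first 4 characters of w = d d c d:
  step 0: S0  (start)
  step 1: S1  (read d: S0→S1)
  step 2: S1  (read d: S1→S1)
  step 3: S0  (read c: S1→S0)
  step 4: S1  (read d: S0→S1)

After x (step 0): S0. After xy (step 4): S1.
They differ (S0 ≠ S1), so y is not a cycle from the state after x; this split is not the one the pumping-lemma construction produces, and pumping y need not keep the string in L(A).

no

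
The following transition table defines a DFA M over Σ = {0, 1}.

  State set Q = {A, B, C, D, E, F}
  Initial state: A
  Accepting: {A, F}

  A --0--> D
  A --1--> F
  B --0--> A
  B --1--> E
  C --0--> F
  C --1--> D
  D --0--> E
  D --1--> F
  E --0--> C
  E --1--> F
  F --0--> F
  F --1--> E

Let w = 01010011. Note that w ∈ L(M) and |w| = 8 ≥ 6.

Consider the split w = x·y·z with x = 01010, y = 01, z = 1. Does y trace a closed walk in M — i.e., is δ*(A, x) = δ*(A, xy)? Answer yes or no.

no

Run of M on the first 7 characters of w = 0 1 0 1 0 0 1:
  step 0: A  (start)
  step 1: D  (read 0: A→D)
  step 2: F  (read 1: D→F)
  step 3: F  (read 0: F→F)
  step 4: E  (read 1: F→E)
  step 5: C  (read 0: E→C)
  step 6: F  (read 0: C→F)
  step 7: E  (read 1: F→E)

After x (step 5): C. After xy (step 7): E.
They differ (C ≠ E), so y is not a cycle from the state after x; this split is not the one the pumping-lemma construction produces, and pumping y need not keep the string in L(M).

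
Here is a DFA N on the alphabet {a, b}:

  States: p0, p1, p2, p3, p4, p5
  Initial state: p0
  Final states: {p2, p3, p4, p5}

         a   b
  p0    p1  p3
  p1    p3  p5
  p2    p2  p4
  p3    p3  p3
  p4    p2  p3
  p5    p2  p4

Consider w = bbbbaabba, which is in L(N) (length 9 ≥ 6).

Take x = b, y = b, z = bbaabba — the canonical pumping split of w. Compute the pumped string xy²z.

xy^2z = b·b·b·bbaabba = bbbbbaabba.
Reading y = b takes N from p3 back to p3, so after x·y·y the machine is still in p3, and z then leads to the accepting state p3. Hence bbbbbaabba ∈ L(N).

bbbbbaabba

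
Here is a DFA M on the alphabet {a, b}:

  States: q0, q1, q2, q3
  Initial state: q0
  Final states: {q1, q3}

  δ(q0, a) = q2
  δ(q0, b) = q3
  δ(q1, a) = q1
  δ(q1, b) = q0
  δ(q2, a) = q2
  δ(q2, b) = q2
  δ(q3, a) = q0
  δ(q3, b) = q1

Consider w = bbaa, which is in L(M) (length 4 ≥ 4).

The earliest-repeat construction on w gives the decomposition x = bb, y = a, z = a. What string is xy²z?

xy^2z = bb·a·a·a = bbaaa.
Reading y = a takes M from q1 back to q1, so after x·y·y the machine is still in q1, and z then leads to the accepting state q1. Hence bbaaa ∈ L(M).

bbaaa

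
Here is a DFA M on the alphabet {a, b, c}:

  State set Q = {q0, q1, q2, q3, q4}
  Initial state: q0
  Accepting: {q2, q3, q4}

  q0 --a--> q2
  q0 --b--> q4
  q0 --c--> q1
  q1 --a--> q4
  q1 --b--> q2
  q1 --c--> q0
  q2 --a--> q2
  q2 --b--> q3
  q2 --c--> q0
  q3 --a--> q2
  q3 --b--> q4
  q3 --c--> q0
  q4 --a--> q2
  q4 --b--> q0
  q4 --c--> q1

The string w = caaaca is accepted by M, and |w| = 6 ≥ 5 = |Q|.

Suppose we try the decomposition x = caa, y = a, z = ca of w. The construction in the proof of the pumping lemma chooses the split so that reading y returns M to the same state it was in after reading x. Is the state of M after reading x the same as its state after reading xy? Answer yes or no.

State sequence: q0 -c-> q1 -a-> q4 -a-> q2 -a-> q2

After x (step 3): q2. After xy (step 4): q2.
They match, so y = a drives M around a cycle from q2 back to itself; pumping y any number of times keeps M in q2 before reading z, and xyⁱz ∈ L(M) for every i ≥ 0.

yes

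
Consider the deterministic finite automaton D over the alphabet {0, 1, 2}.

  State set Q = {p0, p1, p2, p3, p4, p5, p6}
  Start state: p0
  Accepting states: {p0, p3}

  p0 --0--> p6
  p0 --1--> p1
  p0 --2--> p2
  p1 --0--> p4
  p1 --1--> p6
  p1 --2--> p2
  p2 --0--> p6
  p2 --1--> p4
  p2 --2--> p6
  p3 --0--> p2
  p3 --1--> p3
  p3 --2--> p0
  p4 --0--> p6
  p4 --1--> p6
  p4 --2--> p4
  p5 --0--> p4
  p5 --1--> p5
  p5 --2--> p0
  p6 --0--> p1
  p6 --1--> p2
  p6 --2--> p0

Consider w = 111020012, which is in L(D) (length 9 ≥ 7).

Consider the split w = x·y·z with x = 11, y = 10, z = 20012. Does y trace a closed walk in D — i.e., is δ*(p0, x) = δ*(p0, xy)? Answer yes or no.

State sequence: p0 -1-> p1 -1-> p6 -1-> p2 -0-> p6

After x (step 2): p6. After xy (step 4): p6.
They match, so y = 10 drives D around a cycle from p6 back to itself; pumping y any number of times keeps D in p6 before reading z, and xyⁱz ∈ L(D) for every i ≥ 0.

yes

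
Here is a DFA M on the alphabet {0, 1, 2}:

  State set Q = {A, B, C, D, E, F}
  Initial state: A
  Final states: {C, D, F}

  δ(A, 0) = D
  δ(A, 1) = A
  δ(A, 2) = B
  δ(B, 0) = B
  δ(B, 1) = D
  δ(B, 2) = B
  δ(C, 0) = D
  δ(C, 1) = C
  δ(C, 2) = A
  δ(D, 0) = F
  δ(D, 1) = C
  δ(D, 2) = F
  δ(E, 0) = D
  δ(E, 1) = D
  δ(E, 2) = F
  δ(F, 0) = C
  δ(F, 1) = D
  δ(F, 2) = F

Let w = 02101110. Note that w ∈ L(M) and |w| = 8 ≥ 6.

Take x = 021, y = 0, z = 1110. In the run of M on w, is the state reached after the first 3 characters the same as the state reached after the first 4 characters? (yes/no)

no

State sequence: A -0-> D -2-> F -1-> D -0-> F

After x (step 3): D. After xy (step 4): F.
They differ (D ≠ F), so y is not a cycle from the state after x; this split is not the one the pumping-lemma construction produces, and pumping y need not keep the string in L(M).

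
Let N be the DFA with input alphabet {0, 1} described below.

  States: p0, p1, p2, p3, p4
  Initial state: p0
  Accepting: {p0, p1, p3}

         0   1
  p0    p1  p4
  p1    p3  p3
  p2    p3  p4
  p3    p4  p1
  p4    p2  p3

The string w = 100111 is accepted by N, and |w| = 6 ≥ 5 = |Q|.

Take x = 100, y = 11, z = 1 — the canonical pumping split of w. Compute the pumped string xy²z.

10011111

xy^2z = 100·11·11·1 = 10011111.
Reading y = 11 takes N from p3 back to p3, so after x·y·y the machine is still in p3, and z then leads to the accepting state p1. Hence 10011111 ∈ L(N).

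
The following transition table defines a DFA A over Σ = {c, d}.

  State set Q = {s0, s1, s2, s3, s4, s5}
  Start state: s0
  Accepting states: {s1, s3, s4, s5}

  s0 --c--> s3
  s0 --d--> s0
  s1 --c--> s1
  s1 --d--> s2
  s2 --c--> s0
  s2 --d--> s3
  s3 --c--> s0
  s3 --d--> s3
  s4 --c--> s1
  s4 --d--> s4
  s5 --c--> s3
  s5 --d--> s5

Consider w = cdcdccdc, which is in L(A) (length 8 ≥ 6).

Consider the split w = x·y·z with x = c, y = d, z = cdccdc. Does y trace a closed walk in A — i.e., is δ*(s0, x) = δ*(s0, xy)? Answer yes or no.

Run of A on the first 2 characters of w = c d:
  step 0: s0  (start)
  step 1: s3  (read c: s0→s3)
  step 2: s3  (read d: s3→s3)

After x (step 1): s3. After xy (step 2): s3.
They match, so y = d drives A around a cycle from s3 back to itself; pumping y any number of times keeps A in s3 before reading z, and xyⁱz ∈ L(A) for every i ≥ 0.

yes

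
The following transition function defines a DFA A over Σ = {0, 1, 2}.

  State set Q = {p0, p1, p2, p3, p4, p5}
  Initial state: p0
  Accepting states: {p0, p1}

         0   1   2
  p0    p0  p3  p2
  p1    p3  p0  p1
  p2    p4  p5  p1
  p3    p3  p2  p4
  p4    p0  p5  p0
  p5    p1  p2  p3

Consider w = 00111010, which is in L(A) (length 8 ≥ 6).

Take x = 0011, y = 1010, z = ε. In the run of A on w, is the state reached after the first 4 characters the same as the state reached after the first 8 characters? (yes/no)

State sequence: p0 -0-> p0 -0-> p0 -1-> p3 -1-> p2 -1-> p5 -0-> p1 -1-> p0 -0-> p0

After x (step 4): p2. After xy (step 8): p0.
They differ (p2 ≠ p0), so y is not a cycle from the state after x; this split is not the one the pumping-lemma construction produces, and pumping y need not keep the string in L(A).

no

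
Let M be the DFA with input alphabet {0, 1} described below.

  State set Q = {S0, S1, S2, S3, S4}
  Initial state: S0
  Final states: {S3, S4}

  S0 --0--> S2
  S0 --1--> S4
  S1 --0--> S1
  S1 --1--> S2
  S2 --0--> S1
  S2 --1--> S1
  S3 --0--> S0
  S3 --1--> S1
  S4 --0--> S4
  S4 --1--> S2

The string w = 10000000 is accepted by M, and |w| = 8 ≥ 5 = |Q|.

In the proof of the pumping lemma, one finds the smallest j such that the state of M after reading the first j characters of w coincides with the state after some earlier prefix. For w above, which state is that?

S4

Run of M on w = 1 0 0 0 0 0 0 0:
  step 0: S0  (start)
  step 1: S4  (read 1: S0→S4)
  step 2: S4  (read 0: S4→S4)   ← first repeat (S4 seen earlier)
  step 3: S4  (read 0: S4→S4)
  step 4: S4  (read 0: S4→S4)
  step 5: S4  (read 0: S4→S4)
  step 6: S4  (read 0: S4→S4)
  step 7: S4  (read 0: S4→S4)
  step 8: S4  (read 0: S4→S4)

The earliest repeat is at step j = 2: M is in S4, which it already visited at step i = 1.
The DFA has 5 states, so the proof of the pumping lemma guarantees a repeated state among the first 5+1 visited; the segment between the two visits is the pumpable y.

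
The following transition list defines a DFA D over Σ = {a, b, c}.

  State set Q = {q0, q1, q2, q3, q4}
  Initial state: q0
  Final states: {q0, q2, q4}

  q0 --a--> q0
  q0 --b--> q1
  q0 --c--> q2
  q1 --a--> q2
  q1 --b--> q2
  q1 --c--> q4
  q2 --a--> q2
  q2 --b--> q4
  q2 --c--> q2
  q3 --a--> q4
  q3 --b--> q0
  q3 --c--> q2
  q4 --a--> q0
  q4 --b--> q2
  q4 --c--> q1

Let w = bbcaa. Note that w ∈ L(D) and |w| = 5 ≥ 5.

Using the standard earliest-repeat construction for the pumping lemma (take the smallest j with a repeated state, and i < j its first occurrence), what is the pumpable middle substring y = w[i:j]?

Run of D on w = b b c a a:
  step 0: q0  (start)
  step 1: q1  (read b: q0→q1)
  step 2: q2  (read b: q1→q2)
  step 3: q2  (read c: q2→q2)   ← first repeat (q2 seen earlier)
  step 4: q2  (read a: q2→q2)
  step 5: q2  (read a: q2→q2)

So i = 2, j = 3, giving x = w[0:2] = bb, y = w[2:3] = c, z = w[3:5] = aa.
Check: |xy| = 3 ≤ 5 and |y| = 1 ≥ 1. Reading y takes D from q2 back to q2, so every xyⁱz is accepted.

c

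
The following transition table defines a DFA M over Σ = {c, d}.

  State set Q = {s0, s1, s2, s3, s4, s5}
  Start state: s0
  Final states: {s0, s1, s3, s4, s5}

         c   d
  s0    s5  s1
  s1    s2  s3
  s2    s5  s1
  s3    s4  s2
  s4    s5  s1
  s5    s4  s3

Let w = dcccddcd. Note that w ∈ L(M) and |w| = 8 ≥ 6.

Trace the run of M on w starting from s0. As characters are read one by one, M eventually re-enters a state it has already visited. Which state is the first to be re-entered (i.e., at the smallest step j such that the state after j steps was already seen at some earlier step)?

s1

State sequence: s0 -d-> s1 -c-> s2 -c-> s5 -c-> s4 -d-> s1 -d-> s3 -c-> s4 -d-> s1
First repeat at step 5: s1 was already visited.

The earliest repeat is at step j = 5: M is in s1, which it already visited at step i = 1.
With |Q| = 6, pigeonhole forces a state repeat no later than step 6; the substring read between the first and second visits to that state can be pumped.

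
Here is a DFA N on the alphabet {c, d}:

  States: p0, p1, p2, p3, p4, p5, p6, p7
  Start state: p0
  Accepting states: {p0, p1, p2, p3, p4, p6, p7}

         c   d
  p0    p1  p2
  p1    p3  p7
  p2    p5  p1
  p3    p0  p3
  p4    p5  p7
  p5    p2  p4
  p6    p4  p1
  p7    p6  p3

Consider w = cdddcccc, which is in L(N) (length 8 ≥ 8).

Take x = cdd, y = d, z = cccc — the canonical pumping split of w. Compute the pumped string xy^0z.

xy⁰z = xz = cdd·cccc = cddcccc.
Reading y = d takes N from p3 back to p3, so after x the machine is still in p3, and z then leads to the accepting state p0. Hence cddcccc ∈ L(N).

cddcccc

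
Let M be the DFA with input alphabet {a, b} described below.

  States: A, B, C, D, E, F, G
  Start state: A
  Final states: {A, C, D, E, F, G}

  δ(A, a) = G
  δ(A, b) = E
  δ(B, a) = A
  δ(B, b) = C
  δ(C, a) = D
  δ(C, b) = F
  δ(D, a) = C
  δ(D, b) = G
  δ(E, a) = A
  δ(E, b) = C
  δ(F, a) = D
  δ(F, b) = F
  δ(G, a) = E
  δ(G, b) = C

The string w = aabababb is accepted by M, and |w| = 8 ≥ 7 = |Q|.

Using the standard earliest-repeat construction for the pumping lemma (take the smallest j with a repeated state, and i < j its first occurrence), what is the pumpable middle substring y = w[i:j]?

State sequence: A -a-> G -a-> E -b-> C -a-> D -b-> G -a-> E -b-> C -b-> F
First repeat at step 5: G was already visited.

So i = 1, j = 5, giving x = w[0:1] = a, y = w[1:5] = abab, z = w[5:8] = abb.
Check: |xy| = 5 ≤ 7 and |y| = 4 ≥ 1. Reading y takes M from G back to G, so every xyⁱz is accepted.
Pumping length from the standard proof: p = 7 (the number of states). The repeated state found above gives |xy| = j ≤ 7 and |y| = j − i ≥ 1.

abab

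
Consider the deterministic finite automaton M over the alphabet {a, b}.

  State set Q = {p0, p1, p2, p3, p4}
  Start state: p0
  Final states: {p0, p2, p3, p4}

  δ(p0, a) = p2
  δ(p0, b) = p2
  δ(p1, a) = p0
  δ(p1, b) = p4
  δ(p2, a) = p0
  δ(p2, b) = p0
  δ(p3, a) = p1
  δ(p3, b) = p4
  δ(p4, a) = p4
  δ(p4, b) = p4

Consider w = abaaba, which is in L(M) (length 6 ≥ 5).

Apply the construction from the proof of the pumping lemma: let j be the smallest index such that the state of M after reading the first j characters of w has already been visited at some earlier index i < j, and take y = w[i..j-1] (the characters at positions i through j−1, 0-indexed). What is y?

State sequence: p0 -a-> p2 -b-> p0 -a-> p2 -a-> p0 -b-> p2 -a-> p0
First repeat at step 2: p0 was already visited.

So i = 0, j = 2, giving x = w[0:0] = ε, y = w[0:2] = ab, z = w[2:6] = aaba.
Check: |xy| = 2 ≤ 5 and |y| = 2 ≥ 1. Reading y takes M from p0 back to p0, so every xyⁱz is accepted.

ab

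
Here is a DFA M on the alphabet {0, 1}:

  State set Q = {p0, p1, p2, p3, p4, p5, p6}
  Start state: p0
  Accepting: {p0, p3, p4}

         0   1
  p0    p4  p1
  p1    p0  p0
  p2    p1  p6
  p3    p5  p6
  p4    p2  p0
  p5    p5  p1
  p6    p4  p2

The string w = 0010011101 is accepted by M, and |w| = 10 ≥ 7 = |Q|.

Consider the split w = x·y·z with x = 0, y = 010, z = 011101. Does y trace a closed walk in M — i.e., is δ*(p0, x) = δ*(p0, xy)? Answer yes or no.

State sequence: p0 -0-> p4 -0-> p2 -1-> p6 -0-> p4

After x (step 1): p4. After xy (step 4): p4.
They match, so y = 010 drives M around a cycle from p4 back to itself; pumping y any number of times keeps M in p4 before reading z, and xyⁱz ∈ L(M) for every i ≥ 0.

yes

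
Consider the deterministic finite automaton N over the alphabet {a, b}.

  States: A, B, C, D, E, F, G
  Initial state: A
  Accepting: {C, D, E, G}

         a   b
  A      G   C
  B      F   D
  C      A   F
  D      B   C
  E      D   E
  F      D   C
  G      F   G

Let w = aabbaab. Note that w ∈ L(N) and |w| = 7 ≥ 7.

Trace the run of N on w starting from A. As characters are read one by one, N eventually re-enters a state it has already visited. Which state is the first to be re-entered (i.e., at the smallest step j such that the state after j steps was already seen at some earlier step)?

F

State sequence: A -a-> G -a-> F -b-> C -b-> F -a-> D -a-> B -b-> D
First repeat at step 4: F was already visited.

The earliest repeat is at step j = 4: N is in F, which it already visited at step i = 2.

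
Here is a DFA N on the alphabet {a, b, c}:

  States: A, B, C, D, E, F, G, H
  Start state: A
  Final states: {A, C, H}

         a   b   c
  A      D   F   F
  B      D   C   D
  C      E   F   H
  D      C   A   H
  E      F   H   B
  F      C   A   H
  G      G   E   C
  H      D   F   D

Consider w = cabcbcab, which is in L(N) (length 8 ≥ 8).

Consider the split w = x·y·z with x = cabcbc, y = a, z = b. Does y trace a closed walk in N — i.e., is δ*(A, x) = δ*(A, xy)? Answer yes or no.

Run of N on the first 7 characters of w = c a b c b c a:
  step 0: A  (start)
  step 1: F  (read c: A→F)
  step 2: C  (read a: F→C)
  step 3: F  (read b: C→F)
  step 4: H  (read c: F→H)
  step 5: F  (read b: H→F)
  step 6: H  (read c: F→H)
  step 7: D  (read a: H→D)

After x (step 6): H. After xy (step 7): D.
They differ (H ≠ D), so y is not a cycle from the state after x; this split is not the one the pumping-lemma construction produces, and pumping y need not keep the string in L(N).

no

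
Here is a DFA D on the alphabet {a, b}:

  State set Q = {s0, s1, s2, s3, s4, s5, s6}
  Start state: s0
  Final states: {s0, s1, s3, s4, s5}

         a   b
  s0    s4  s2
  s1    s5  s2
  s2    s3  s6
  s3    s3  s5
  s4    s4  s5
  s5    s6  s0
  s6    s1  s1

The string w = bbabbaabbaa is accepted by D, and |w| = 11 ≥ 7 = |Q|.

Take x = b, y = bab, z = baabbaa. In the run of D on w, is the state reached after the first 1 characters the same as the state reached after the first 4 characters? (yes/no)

yes

Run of D on the first 4 characters of w = b b a b:
  step 0: s0  (start)
  step 1: s2  (read b: s0→s2)
  step 2: s6  (read b: s2→s6)
  step 3: s1  (read a: s6→s1)
  step 4: s2  (read b: s1→s2)

After x (step 1): s2. After xy (step 4): s2.
They match, so y = bab drives D around a cycle from s2 back to itself; pumping y any number of times keeps D in s2 before reading z, and xyⁱz ∈ L(D) for every i ≥ 0.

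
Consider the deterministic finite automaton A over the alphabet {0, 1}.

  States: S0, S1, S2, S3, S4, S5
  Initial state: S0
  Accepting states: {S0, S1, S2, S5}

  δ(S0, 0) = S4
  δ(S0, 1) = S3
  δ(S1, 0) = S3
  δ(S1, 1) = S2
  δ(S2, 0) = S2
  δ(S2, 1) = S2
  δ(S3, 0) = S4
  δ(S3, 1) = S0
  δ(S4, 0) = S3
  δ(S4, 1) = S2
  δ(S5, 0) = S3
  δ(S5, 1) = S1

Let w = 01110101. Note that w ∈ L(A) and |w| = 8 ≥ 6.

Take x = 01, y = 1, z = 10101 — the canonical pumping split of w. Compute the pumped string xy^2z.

xy^2z = 01·1·1·10101 = 011110101.
Reading y = 1 takes A from S2 back to S2, so after x·y·y the machine is still in S2, and z then leads to the accepting state S2. Hence 011110101 ∈ L(A).

011110101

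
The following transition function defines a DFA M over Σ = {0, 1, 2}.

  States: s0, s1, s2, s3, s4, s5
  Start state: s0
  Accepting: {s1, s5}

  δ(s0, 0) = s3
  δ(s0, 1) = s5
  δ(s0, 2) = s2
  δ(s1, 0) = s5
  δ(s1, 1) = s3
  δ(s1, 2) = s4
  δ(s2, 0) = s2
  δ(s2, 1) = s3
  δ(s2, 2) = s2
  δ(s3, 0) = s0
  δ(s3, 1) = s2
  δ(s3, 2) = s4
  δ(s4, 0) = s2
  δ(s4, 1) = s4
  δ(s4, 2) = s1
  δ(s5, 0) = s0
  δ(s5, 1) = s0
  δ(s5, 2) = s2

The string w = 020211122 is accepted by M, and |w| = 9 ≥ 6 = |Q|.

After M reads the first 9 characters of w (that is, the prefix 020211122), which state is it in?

s1

Run of M on the first 9 characters of w = 0 2 0 2 1 1 1 2 2:
  step 0: s0  (start)
  step 1: s3  (read 0: s0→s3)
  step 2: s4  (read 2: s3→s4)
  step 3: s2  (read 0: s4→s2)
  step 4: s2  (read 2: s2→s2)
  step 5: s3  (read 1: s2→s3)
  step 6: s2  (read 1: s3→s2)
  step 7: s3  (read 1: s2→s3)
  step 8: s4  (read 2: s3→s4)
  step 9: s1  (read 2: s4→s1)

After reading 9 characters, M is in state s1.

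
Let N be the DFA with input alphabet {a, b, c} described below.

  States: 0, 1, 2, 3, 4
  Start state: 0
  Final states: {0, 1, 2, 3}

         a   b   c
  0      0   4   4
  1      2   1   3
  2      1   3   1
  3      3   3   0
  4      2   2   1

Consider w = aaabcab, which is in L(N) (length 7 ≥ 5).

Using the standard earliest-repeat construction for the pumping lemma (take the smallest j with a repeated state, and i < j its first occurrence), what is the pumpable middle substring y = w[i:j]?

a

Run of N on w = a a a b c a b:
  step 0: 0  (start)
  step 1: 0  (read a: 0→0)   ← first repeat (0 seen earlier)
  step 2: 0  (read a: 0→0)
  step 3: 0  (read a: 0→0)
  step 4: 4  (read b: 0→4)
  step 5: 1  (read c: 4→1)
  step 6: 2  (read a: 1→2)
  step 7: 3  (read b: 2→3)

So i = 0, j = 1, giving x = w[0:0] = ε, y = w[0:1] = a, z = w[1:7] = aabcab.
Check: |xy| = 1 ≤ 5 and |y| = 1 ≥ 1. Reading y takes N from 0 back to 0, so every xyⁱz is accepted.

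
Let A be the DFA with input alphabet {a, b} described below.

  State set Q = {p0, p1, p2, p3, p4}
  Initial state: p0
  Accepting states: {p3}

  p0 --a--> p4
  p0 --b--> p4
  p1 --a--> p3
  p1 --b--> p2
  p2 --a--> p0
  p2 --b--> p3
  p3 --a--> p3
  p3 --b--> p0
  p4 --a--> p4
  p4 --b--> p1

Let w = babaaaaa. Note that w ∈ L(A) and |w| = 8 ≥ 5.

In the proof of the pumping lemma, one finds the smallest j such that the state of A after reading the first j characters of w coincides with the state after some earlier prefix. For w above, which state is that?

p4

Run of A on w = b a b a a a a a:
  step 0: p0  (start)
  step 1: p4  (read b: p0→p4)
  step 2: p4  (read a: p4→p4)   ← first repeat (p4 seen earlier)
  step 3: p1  (read b: p4→p1)
  step 4: p3  (read a: p1→p3)
  step 5: p3  (read a: p3→p3)
  step 6: p3  (read a: p3→p3)
  step 7: p3  (read a: p3→p3)
  step 8: p3  (read a: p3→p3)

The earliest repeat is at step j = 2: A is in p4, which it already visited at step i = 1.
With |Q| = 5, pigeonhole forces a state repeat no later than step 5; the substring read between the first and second visits to that state can be pumped.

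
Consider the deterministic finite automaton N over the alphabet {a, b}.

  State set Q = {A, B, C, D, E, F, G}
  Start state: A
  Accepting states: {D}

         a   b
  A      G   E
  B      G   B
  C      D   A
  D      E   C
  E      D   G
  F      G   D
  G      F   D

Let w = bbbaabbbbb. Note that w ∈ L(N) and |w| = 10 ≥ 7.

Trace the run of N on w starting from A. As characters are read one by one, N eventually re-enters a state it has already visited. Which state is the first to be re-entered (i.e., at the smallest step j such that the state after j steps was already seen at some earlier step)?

State sequence: A -b-> E -b-> G -b-> D -a-> E -a-> D -b-> C -b-> A -b-> E -b-> G -b-> D
First repeat at step 4: E was already visited.

The earliest repeat is at step j = 4: N is in E, which it already visited at step i = 1.

E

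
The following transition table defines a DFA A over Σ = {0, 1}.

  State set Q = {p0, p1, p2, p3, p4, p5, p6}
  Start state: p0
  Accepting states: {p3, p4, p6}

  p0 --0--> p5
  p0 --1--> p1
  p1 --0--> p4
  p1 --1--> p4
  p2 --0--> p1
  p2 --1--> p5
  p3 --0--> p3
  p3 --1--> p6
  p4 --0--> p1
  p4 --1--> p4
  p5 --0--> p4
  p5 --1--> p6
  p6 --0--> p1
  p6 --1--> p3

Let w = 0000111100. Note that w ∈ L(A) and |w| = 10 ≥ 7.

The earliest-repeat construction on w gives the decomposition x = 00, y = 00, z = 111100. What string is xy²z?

000000111100

xy^2z = 00·00·00·111100 = 000000111100.
Reading y = 00 takes A from p4 back to p4, so after x·y·y the machine is still in p4, and z then leads to the accepting state p4. Hence 000000111100 ∈ L(A).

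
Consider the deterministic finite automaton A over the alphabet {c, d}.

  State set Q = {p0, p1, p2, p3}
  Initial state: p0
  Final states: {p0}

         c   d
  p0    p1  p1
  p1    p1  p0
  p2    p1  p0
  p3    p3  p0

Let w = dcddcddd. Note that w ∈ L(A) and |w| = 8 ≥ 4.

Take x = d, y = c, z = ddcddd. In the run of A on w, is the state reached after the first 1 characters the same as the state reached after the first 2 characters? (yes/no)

yes

Run of A on the first 2 characters of w = d c:
  step 0: p0  (start)
  step 1: p1  (read d: p0→p1)
  step 2: p1  (read c: p1→p1)

After x (step 1): p1. After xy (step 2): p1.
They match, so y = c drives A around a cycle from p1 back to itself; pumping y any number of times keeps A in p1 before reading z, and xyⁱz ∈ L(A) for every i ≥ 0.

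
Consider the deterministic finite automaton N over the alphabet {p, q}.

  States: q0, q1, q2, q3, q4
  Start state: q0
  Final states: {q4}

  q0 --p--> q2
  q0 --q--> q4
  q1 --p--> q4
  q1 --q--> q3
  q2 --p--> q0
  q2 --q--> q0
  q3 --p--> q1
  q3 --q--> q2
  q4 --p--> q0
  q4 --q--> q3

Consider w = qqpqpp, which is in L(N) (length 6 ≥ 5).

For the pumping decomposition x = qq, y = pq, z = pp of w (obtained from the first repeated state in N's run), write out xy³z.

qqpqpqpqpp

xy^3z = qq·pq·pq·pq·pp = qqpqpqpqpp.
Reading y = pq takes N from q3 back to q3, so after x·y·y·y the machine is still in q3, and z then leads to the accepting state q4. Hence qqpqpqpqpp ∈ L(N).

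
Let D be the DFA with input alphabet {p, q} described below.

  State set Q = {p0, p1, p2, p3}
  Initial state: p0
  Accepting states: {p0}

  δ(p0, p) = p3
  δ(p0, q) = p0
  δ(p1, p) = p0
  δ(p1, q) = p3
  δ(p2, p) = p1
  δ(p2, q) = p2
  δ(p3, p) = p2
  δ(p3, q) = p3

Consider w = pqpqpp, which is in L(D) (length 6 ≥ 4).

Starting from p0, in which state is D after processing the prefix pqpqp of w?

State sequence: p0 -p-> p3 -q-> p3 -p-> p2 -q-> p2 -p-> p1

After reading 5 characters, D is in state p1.

p1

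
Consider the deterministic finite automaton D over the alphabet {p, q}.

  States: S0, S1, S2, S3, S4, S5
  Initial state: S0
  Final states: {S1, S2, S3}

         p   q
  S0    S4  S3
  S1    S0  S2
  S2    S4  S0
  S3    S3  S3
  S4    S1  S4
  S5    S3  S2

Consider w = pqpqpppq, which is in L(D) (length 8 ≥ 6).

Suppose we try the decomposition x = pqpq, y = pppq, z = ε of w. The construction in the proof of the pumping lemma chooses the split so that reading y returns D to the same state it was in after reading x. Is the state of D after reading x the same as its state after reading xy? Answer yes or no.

no

State sequence: S0 -p-> S4 -q-> S4 -p-> S1 -q-> S2 -p-> S4 -p-> S1 -p-> S0 -q-> S3

After x (step 4): S2. After xy (step 8): S3.
They differ (S2 ≠ S3), so y is not a cycle from the state after x; this split is not the one the pumping-lemma construction produces, and pumping y need not keep the string in L(D).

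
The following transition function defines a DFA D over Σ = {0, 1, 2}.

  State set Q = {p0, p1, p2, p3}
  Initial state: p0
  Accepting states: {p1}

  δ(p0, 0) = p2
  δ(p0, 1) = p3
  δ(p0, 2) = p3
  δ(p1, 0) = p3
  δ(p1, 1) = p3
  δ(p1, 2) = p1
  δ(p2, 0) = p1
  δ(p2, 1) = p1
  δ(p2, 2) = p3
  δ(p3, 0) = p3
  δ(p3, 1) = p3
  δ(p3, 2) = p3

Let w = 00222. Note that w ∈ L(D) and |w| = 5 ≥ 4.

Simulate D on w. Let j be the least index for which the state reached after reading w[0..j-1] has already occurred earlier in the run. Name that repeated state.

Run of D on w = 0 0 2 2 2:
  step 0: p0  (start)
  step 1: p2  (read 0: p0→p2)
  step 2: p1  (read 0: p2→p1)
  step 3: p1  (read 2: p1→p1)   ← first repeat (p1 seen earlier)
  step 4: p1  (read 2: p1→p1)
  step 5: p1  (read 2: p1→p1)

The earliest repeat is at step j = 3: D is in p1, which it already visited at step i = 2.

p1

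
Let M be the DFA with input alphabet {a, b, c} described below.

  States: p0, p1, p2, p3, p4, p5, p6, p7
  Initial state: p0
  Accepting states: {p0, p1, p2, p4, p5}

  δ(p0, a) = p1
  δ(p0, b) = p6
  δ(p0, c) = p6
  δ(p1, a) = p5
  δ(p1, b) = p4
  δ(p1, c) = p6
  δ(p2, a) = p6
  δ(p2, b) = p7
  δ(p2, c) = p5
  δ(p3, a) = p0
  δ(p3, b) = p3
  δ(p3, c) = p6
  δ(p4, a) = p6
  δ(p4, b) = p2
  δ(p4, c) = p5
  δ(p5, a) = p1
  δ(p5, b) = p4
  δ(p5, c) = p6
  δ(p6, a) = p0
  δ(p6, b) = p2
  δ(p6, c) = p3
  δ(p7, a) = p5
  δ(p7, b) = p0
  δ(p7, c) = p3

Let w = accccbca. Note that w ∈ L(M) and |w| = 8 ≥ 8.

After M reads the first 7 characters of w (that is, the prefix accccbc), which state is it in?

p6

State sequence: p0 -a-> p1 -c-> p6 -c-> p3 -c-> p6 -c-> p3 -b-> p3 -c-> p6

After reading 7 characters, M is in state p6.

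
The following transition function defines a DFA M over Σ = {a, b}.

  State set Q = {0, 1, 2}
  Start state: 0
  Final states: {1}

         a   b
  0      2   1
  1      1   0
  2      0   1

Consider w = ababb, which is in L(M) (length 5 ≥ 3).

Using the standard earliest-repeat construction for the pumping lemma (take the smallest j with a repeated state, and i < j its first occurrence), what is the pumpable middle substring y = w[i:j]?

a

Run of M on w = a b a b b:
  step 0: 0  (start)
  step 1: 2  (read a: 0→2)
  step 2: 1  (read b: 2→1)
  step 3: 1  (read a: 1→1)   ← first repeat (1 seen earlier)
  step 4: 0  (read b: 1→0)
  step 5: 1  (read b: 0→1)

So i = 2, j = 3, giving x = w[0:2] = ab, y = w[2:3] = a, z = w[3:5] = bb.
Check: |xy| = 3 ≤ 3 and |y| = 1 ≥ 1. Reading y takes M from 1 back to 1, so every xyⁱz is accepted.
With |Q| = 3, pigeonhole forces a state repeat no later than step 3; the substring read between the first and second visits to that state can be pumped.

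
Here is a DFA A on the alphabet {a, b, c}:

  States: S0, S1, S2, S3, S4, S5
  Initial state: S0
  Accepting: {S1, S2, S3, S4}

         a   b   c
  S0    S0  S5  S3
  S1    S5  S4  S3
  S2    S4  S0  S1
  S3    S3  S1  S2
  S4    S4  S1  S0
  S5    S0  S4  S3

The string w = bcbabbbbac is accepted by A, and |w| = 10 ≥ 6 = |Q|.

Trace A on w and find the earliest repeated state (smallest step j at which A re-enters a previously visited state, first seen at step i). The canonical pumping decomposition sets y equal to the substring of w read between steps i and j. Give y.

Run of A on w = b c b a b b b b a c:
  step 0: S0  (start)
  step 1: S5  (read b: S0→S5)
  step 2: S3  (read c: S5→S3)
  step 3: S1  (read b: S3→S1)
  step 4: S5  (read a: S1→S5)   ← first repeat (S5 seen earlier)
  step 5: S4  (read b: S5→S4)
  step 6: S1  (read b: S4→S1)
  step 7: S4  (read b: S1→S4)
  step 8: S1  (read b: S4→S1)
  step 9: S5  (read a: S1→S5)
  step 10: S3  (read c: S5→S3)

So i = 1, j = 4, giving x = w[0:1] = b, y = w[1:4] = cba, z = w[4:10] = bbbbac.
Check: |xy| = 4 ≤ 6 and |y| = 3 ≥ 1. Reading y takes A from S5 back to S5, so every xyⁱz is accepted.
The DFA has 6 states, so the proof of the pumping lemma guarantees a repeated state among the first 6+1 visited; the segment between the two visits is the pumpable y.

cba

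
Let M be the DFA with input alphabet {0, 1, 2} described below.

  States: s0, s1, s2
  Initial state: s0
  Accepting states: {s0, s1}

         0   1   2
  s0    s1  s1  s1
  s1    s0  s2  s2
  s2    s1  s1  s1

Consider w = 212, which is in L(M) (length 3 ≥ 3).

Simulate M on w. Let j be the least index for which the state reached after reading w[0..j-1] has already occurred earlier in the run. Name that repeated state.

Run of M on w = 2 1 2:
  step 0: s0  (start)
  step 1: s1  (read 2: s0→s1)
  step 2: s2  (read 1: s1→s2)
  step 3: s1  (read 2: s2→s1)   ← first repeat (s1 seen earlier)

The earliest repeat is at step j = 3: M is in s1, which it already visited at step i = 1.
Pumping length from the standard proof: p = 3 (the number of states). The repeated state found above gives |xy| = j ≤ 3 and |y| = j − i ≥ 1.

s1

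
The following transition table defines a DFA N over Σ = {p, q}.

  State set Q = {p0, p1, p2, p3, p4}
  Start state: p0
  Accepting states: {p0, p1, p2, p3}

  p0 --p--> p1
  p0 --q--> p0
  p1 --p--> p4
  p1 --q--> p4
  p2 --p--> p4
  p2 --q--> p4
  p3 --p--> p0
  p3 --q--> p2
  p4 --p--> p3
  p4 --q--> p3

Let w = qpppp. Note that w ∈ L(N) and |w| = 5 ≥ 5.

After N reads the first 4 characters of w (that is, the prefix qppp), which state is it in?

Run of N on the first 4 characters of w = q p p p:
  step 0: p0  (start)
  step 1: p0  (read q: p0→p0)
  step 2: p1  (read p: p0→p1)
  step 3: p4  (read p: p1→p4)
  step 4: p3  (read p: p4→p3)

After reading 4 characters, N is in state p3.

p3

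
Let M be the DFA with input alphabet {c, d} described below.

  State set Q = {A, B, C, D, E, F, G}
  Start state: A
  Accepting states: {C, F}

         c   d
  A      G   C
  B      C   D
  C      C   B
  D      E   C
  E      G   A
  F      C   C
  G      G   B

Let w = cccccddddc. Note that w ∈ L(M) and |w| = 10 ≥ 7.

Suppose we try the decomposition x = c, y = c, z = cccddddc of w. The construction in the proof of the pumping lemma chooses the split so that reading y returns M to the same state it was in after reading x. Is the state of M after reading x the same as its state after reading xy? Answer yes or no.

State sequence: A -c-> G -c-> G

After x (step 1): G. After xy (step 2): G.
They match, so y = c drives M around a cycle from G back to itself; pumping y any number of times keeps M in G before reading z, and xyⁱz ∈ L(M) for every i ≥ 0.

yes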